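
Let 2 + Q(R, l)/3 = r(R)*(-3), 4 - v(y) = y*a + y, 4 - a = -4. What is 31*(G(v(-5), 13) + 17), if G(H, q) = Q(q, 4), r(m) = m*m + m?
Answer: -50437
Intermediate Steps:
a = 8 (a = 4 - 1*(-4) = 4 + 4 = 8)
r(m) = m + m² (r(m) = m² + m = m + m²)
v(y) = 4 - 9*y (v(y) = 4 - (y*8 + y) = 4 - (8*y + y) = 4 - 9*y)
Q(R, l) = -6 - 9*R*(1 + R) (Q(R, l) = -6 + 3*((R*(1 + R))*(-3)) = -6 + 3*(-3*R*(1 + R)) = -6 - 9*R*(1 + R))
G(H, q) = -6 - 9*q*(1 + q)
31*(G(v(-5), 13) + 17) = 31*((-6 - 9*13*(1 + 13)) + 17) = 31*((-6 - 9*13*14) + 17) = 31*((-6 - 1638) + 17) = 31*(-1644 + 17) = 31*(-1627) = -50437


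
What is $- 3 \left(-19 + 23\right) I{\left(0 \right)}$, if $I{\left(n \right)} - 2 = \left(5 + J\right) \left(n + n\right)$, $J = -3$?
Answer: $-24$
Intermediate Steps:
$I{\left(n \right)} = 2 + 4 n$ ($I{\left(n \right)} = 2 + \left(5 - 3\right) \left(n + n\right) = 2 + 2 \cdot 2 n = 2 + 4 n$)
$- 3 \left(-19 + 23\right) I{\left(0 \right)} = - 3 \left(-19 + 23\right) \left(2 + 4 \cdot 0\right) = \left(-3\right) 4 \left(2 + 0\right) = \left(-12\right) 2 = -24$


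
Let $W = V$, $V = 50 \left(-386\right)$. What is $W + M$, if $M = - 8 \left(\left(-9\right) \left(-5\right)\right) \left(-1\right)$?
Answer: $-18940$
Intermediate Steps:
$V = -19300$
$W = -19300$
$M = 360$ ($M = \left(-8\right) 45 \left(-1\right) = \left(-360\right) \left(-1\right) = 360$)
$W + M = -19300 + 360 = -18940$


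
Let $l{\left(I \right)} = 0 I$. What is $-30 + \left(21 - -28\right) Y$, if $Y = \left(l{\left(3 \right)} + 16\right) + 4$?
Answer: $950$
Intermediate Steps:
$l{\left(I \right)} = 0$
$Y = 20$ ($Y = \left(0 + 16\right) + 4 = 16 + 4 = 20$)
$-30 + \left(21 - -28\right) Y = -30 + \left(21 - -28\right) 20 = -30 + \left(21 + 28\right) 20 = -30 + 49 \cdot 20 = -30 + 980 = 950$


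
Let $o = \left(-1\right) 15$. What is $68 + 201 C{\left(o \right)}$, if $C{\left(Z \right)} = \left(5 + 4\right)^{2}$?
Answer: $16349$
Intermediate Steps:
$o = -15$
$C{\left(Z \right)} = 81$ ($C{\left(Z \right)} = 9^{2} = 81$)
$68 + 201 C{\left(o \right)} = 68 + 201 \cdot 81 = 68 + 16281 = 16349$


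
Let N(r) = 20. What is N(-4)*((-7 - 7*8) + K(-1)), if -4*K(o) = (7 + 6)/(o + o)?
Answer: -2455/2 ≈ -1227.5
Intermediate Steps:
K(o) = -13/(8*o) (K(o) = -(7 + 6)/(4*(o + o)) = -13/(4*(2*o)) = -13*1/(2*o)/4 = -13/(8*o))
N(-4)*((-7 - 7*8) + K(-1)) = 20*((-7 - 7*8) - 13/8/(-1)) = 20*((-7 - 56) - 13/8*(-1)) = 20*(-63 + 13/8) = 20*(-491/8) = -2455/2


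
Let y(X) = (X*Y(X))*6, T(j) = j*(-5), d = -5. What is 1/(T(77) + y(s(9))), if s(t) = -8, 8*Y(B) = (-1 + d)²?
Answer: -1/601 ≈ -0.0016639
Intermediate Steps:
Y(B) = 9/2 (Y(B) = (-1 - 5)²/8 = (⅛)*(-6)² = (⅛)*36 = 9/2)
T(j) = -5*j
y(X) = 27*X (y(X) = (X*(9/2))*6 = (9*X/2)*6 = 27*X)
1/(T(77) + y(s(9))) = 1/(-5*77 + 27*(-8)) = 1/(-385 - 216) = 1/(-601) = -1/601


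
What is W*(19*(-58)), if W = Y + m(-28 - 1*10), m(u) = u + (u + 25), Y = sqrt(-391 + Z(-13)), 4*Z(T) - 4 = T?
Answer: 56202 - 6061*I*sqrt(13) ≈ 56202.0 - 21853.0*I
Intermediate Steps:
Z(T) = 1 + T/4
Y = 11*I*sqrt(13)/2 (Y = sqrt(-391 + (1 + (1/4)*(-13))) = sqrt(-391 + (1 - 13/4)) = sqrt(-391 - 9/4) = sqrt(-1573/4) = 11*I*sqrt(13)/2 ≈ 19.831*I)
m(u) = 25 + 2*u (m(u) = u + (25 + u) = 25 + 2*u)
W = -51 + 11*I*sqrt(13)/2 (W = 11*I*sqrt(13)/2 + (25 + 2*(-28 - 1*10)) = 11*I*sqrt(13)/2 + (25 + 2*(-28 - 10)) = 11*I*sqrt(13)/2 + (25 + 2*(-38)) = 11*I*sqrt(13)/2 + (25 - 76) = 11*I*sqrt(13)/2 - 51 = -51 + 11*I*sqrt(13)/2 ≈ -51.0 + 19.831*I)
W*(19*(-58)) = (-51 + 11*I*sqrt(13)/2)*(19*(-58)) = (-51 + 11*I*sqrt(13)/2)*(-1102) = 56202 - 6061*I*sqrt(13)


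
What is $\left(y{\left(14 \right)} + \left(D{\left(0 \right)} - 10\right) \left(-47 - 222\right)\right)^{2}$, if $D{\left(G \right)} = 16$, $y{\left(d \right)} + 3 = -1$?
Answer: $2617924$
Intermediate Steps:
$y{\left(d \right)} = -4$ ($y{\left(d \right)} = -3 - 1 = -4$)
$\left(y{\left(14 \right)} + \left(D{\left(0 \right)} - 10\right) \left(-47 - 222\right)\right)^{2} = \left(-4 + \left(16 - 10\right) \left(-47 - 222\right)\right)^{2} = \left(-4 + 6 \left(-269\right)\right)^{2} = \left(-4 - 1614\right)^{2} = \left(-1618\right)^{2} = 2617924$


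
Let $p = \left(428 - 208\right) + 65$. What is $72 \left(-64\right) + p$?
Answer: $-4323$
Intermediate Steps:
$p = 285$ ($p = 220 + 65 = 285$)
$72 \left(-64\right) + p = 72 \left(-64\right) + 285 = -4608 + 285 = -4323$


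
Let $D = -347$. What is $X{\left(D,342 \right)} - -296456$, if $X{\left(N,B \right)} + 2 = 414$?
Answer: $296868$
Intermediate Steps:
$X{\left(N,B \right)} = 412$ ($X{\left(N,B \right)} = -2 + 414 = 412$)
$X{\left(D,342 \right)} - -296456 = 412 - -296456 = 412 + 296456 = 296868$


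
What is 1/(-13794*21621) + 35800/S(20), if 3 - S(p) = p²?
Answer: -10676994649597/118401309378 ≈ -90.176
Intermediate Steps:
S(p) = 3 - p²
1/(-13794*21621) + 35800/S(20) = 1/(-13794*21621) + 35800/(3 - 1*20²) = -1/13794*1/21621 + 35800/(3 - 1*400) = -1/298240074 + 35800/(3 - 400) = -1/298240074 + 35800/(-397) = -1/298240074 + 35800*(-1/397) = -1/298240074 - 35800/397 = -10676994649597/118401309378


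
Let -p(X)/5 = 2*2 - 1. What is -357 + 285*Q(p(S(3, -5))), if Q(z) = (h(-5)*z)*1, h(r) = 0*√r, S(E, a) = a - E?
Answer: -357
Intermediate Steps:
h(r) = 0
p(X) = -15 (p(X) = -5*(2*2 - 1) = -5*(4 - 1) = -5*3 = -15)
Q(z) = 0 (Q(z) = (0*z)*1 = 0*1 = 0)
-357 + 285*Q(p(S(3, -5))) = -357 + 285*0 = -357 + 0 = -357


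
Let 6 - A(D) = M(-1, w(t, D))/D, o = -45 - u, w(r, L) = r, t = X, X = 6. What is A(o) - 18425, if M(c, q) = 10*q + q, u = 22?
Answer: -1234007/67 ≈ -18418.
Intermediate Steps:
t = 6
o = -67 (o = -45 - 1*22 = -45 - 22 = -67)
M(c, q) = 11*q
A(D) = 6 - 66/D (A(D) = 6 - 11*6/D = 6 - 66/D)
A(o) - 18425 = (6 - 66/(-67)) - 18425 = (6 - 66*(-1/67)) - 18425 = (6 + 66/67) - 18425 = 468/67 - 18425 = -1234007/67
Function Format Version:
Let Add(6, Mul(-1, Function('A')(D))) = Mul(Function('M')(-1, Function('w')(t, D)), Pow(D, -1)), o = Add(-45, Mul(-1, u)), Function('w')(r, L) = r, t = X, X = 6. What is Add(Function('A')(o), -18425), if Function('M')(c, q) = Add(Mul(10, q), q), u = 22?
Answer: Rational(-1234007, 67) ≈ -18418.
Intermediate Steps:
t = 6
o = -67 (o = Add(-45, Mul(-1, 22)) = Add(-45, -22) = -67)
Function('M')(c, q) = Mul(11, q)
Function('A')(D) = Add(6, Mul(-66, Pow(D, -1))) (Function('A')(D) = Add(6, Mul(-1, Mul(Mul(11, 6), Pow(D, -1)))) = Add(6, Mul(-1, Mul(66, Pow(D, -1)))) = Add(6, Mul(-66, Pow(D, -1))))
Add(Function('A')(o), -18425) = Add(Add(6, Mul(-66, Pow(-67, -1))), -18425) = Add(Add(6, Mul(-66, Rational(-1, 67))), -18425) = Add(Add(6, Rational(66, 67)), -18425) = Add(Rational(468, 67), -18425) = Rational(-1234007, 67)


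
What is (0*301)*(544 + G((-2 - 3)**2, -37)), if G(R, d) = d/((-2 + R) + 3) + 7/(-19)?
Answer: 0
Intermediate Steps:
G(R, d) = -7/19 + d/(1 + R) (G(R, d) = d/(1 + R) + 7*(-1/19) = d/(1 + R) - 7/19 = -7/19 + d/(1 + R))
(0*301)*(544 + G((-2 - 3)**2, -37)) = (0*301)*(544 + (-7 - 7*(-2 - 3)**2 + 19*(-37))/(19*(1 + (-2 - 3)**2))) = 0*(544 + (-7 - 7*(-5)**2 - 703)/(19*(1 + (-5)**2))) = 0*(544 + (-7 - 7*25 - 703)/(19*(1 + 25))) = 0*(544 + (1/19)*(-7 - 175 - 703)/26) = 0*(544 + (1/19)*(1/26)*(-885)) = 0*(544 - 885/494) = 0*(267851/494) = 0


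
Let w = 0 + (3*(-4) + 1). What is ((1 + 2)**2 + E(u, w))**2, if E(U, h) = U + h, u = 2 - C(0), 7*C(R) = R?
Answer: 0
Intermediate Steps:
w = -11 (w = 0 + (-12 + 1) = 0 - 11 = -11)
C(R) = R/7
u = 2 (u = 2 - 0/7 = 2 - 1*0 = 2 + 0 = 2)
((1 + 2)**2 + E(u, w))**2 = ((1 + 2)**2 + (2 - 11))**2 = (3**2 - 9)**2 = (9 - 9)**2 = 0**2 = 0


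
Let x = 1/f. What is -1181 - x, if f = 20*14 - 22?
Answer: -304699/258 ≈ -1181.0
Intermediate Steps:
f = 258 (f = 280 - 22 = 258)
x = 1/258 ≈ 0.0038760
-1181 - x = -1181 - 1*1/258 = -1181 - 1/258 = -304699/258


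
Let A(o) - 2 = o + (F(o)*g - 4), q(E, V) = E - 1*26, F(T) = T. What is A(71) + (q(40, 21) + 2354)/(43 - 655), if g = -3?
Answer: -22624/153 ≈ -147.87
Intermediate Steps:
q(E, V) = -26 + E (q(E, V) = E - 26 = -26 + E)
A(o) = -2 - 2*o (A(o) = 2 + (o + (o*(-3) - 4)) = 2 + (o + (-3*o - 4)) = 2 + (o + (-4 - 3*o)) = 2 + (-4 - 2*o) = -2 - 2*o)
A(71) + (q(40, 21) + 2354)/(43 - 655) = (-2 - 2*71) + ((-26 + 40) + 2354)/(43 - 655) = (-2 - 142) + (14 + 2354)/(-612) = -144 + 2368*(-1/612) = -144 - 592/153 = -22624/153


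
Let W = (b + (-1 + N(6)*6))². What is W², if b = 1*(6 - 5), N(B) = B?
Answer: 1679616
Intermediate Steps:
b = 1 (b = 1*1 = 1)
W = 1296 (W = (1 + (-1 + 6*6))² = (1 + (-1 + 36))² = (1 + 35)² = 36² = 1296)
W² = 1296² = 1679616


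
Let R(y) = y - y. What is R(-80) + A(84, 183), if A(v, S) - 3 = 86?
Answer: 89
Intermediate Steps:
A(v, S) = 89 (A(v, S) = 3 + 86 = 89)
R(y) = 0
R(-80) + A(84, 183) = 0 + 89 = 89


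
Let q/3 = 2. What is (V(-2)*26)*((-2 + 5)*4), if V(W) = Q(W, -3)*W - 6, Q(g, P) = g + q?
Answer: -4368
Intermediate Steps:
q = 6 (q = 3*2 = 6)
Q(g, P) = 6 + g (Q(g, P) = g + 6 = 6 + g)
V(W) = -6 + W*(6 + W) (V(W) = (6 + W)*W - 6 = W*(6 + W) - 6 = -6 + W*(6 + W))
(V(-2)*26)*((-2 + 5)*4) = ((-6 - 2*(6 - 2))*26)*((-2 + 5)*4) = ((-6 - 2*4)*26)*(3*4) = ((-6 - 8)*26)*12 = -14*26*12 = -364*12 = -4368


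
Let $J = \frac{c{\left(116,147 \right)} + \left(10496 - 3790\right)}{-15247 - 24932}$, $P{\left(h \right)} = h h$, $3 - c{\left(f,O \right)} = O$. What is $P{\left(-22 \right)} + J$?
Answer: $\frac{19440074}{40179} \approx 483.84$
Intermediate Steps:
$c{\left(f,O \right)} = 3 - O$
$P{\left(h \right)} = h^{2}$
$J = - \frac{6562}{40179}$ ($J = \frac{\left(3 - 147\right) + \left(10496 - 3790\right)}{-15247 - 24932} = \frac{\left(3 - 147\right) + \left(10496 - 3790\right)}{-40179} = \left(-144 + 6706\right) \left(- \frac{1}{40179}\right) = 6562 \left(- \frac{1}{40179}\right) = - \frac{6562}{40179} \approx -0.16332$)
$P{\left(-22 \right)} + J = \left(-22\right)^{2} - \frac{6562}{40179} = 484 - \frac{6562}{40179} = \frac{19440074}{40179}$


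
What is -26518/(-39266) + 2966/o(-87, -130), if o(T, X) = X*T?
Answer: 3589496/3828435 ≈ 0.93759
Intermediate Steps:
o(T, X) = T*X
-26518/(-39266) + 2966/o(-87, -130) = -26518/(-39266) + 2966/((-87*(-130))) = -26518*(-1/39266) + 2966/11310 = 13259/19633 + 2966*(1/11310) = 13259/19633 + 1483/5655 = 3589496/3828435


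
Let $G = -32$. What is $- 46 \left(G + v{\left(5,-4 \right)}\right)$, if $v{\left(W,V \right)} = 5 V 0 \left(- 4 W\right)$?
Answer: $1472$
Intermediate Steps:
$v{\left(W,V \right)} = 0$ ($v{\left(W,V \right)} = 5 V 0 = 0$)
$- 46 \left(G + v{\left(5,-4 \right)}\right) = - 46 \left(-32 + 0\right) = \left(-46\right) \left(-32\right) = 1472$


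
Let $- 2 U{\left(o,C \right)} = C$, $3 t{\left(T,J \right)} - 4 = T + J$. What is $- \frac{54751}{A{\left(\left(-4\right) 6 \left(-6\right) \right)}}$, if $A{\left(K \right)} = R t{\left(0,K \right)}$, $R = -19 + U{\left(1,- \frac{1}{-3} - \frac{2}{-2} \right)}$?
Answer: $\frac{492759}{8732} \approx 56.431$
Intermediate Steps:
$t{\left(T,J \right)} = \frac{4}{3} + \frac{J}{3} + \frac{T}{3}$ ($t{\left(T,J \right)} = \frac{4}{3} + \frac{T + J}{3} = \frac{4}{3} + \frac{J + T}{3} = \frac{4}{3} + \left(\frac{J}{3} + \frac{T}{3}\right) = \frac{4}{3} + \frac{J}{3} + \frac{T}{3}$)
$U{\left(o,C \right)} = - \frac{C}{2}$
$R = - \frac{59}{3}$ ($R = -19 - \frac{- \frac{1}{-3} - \frac{2}{-2}}{2} = -19 - \frac{\left(-1\right) \left(- \frac{1}{3}\right) - -1}{2} = -19 - \frac{\frac{1}{3} + 1}{2} = -19 - \frac{2}{3} = - \frac{59}{3} \approx -19.667$)
$A{\left(K \right)} = - \frac{236}{9} - \frac{59 K}{9}$ ($A{\left(K \right)} = - \frac{59 \left(\frac{4}{3} + \frac{K}{3} + \frac{1}{3} \cdot 0\right)}{3} = - \frac{59 \left(\frac{4}{3} + \frac{K}{3} + 0\right)}{3} = - \frac{59 \left(\frac{4}{3} + \frac{K}{3}\right)}{3} = - \frac{236}{9} - \frac{59 K}{9}$)
$- \frac{54751}{A{\left(\left(-4\right) 6 \left(-6\right) \right)}} = - \frac{54751}{- \frac{236}{9} - \frac{59 \left(-4\right) 6 \left(-6\right)}{9}} = - \frac{54751}{- \frac{236}{9} - \frac{59 \left(\left(-24\right) \left(-6\right)\right)}{9}} = - \frac{54751}{- \frac{236}{9} - 944} = - \frac{54751}{- \frac{8732}{9}} = \left(-54751\right) \left(- \frac{9}{8732}\right) = \frac{492759}{8732}$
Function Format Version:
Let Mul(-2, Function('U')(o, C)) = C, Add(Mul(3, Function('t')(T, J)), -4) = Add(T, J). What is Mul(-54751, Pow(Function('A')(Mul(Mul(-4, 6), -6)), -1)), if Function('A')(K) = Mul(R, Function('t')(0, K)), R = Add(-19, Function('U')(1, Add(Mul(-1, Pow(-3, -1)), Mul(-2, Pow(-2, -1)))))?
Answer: Rational(492759, 8732) ≈ 56.431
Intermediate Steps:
Function('t')(T, J) = Add(Rational(4, 3), Mul(Rational(1, 3), J), Mul(Rational(1, 3), T)) (Function('t')(T, J) = Add(Rational(4, 3), Mul(Rational(1, 3), Add(T, J))) = Add(Rational(4, 3), Mul(Rational(1, 3), Add(J, T))) = Add(Rational(4, 3), Add(Mul(Rational(1, 3), J), Mul(Rational(1, 3), T))) = Add(Rational(4, 3), Mul(Rational(1, 3), J), Mul(Rational(1, 3), T)))
Function('U')(o, C) = Mul(Rational(-1, 2), C)
R = Rational(-59, 3) (R = Add(-19, Mul(Rational(-1, 2), Add(Mul(-1, Pow(-3, -1)), Mul(-2, Pow(-2, -1))))) = Add(-19, Mul(Rational(-1, 2), Add(Mul(-1, Rational(-1, 3)), Mul(-2, Rational(-1, 2))))) = Add(-19, Mul(Rational(-1, 2), Add(Rational(1, 3), 1))) = Add(-19, Mul(Rational(-1, 2), Rational(4, 3))) = Add(-19, Rational(-2, 3)) = Rational(-59, 3) ≈ -19.667)
Function('A')(K) = Add(Rational(-236, 9), Mul(Rational(-59, 9), K)) (Function('A')(K) = Mul(Rational(-59, 3), Add(Rational(4, 3), Mul(Rational(1, 3), K), Mul(Rational(1, 3), 0))) = Mul(Rational(-59, 3), Add(Rational(4, 3), Mul(Rational(1, 3), K), 0)) = Mul(Rational(-59, 3), Add(Rational(4, 3), Mul(Rational(1, 3), K))) = Add(Rational(-236, 9), Mul(Rational(-59, 9), K)))
Mul(-54751, Pow(Function('A')(Mul(Mul(-4, 6), -6)), -1)) = Mul(-54751, Pow(Add(Rational(-236, 9), Mul(Rational(-59, 9), Mul(Mul(-4, 6), -6))), -1)) = Mul(-54751, Pow(Add(Rational(-236, 9), Mul(Rational(-59, 9), Mul(-24, -6))), -1)) = Mul(-54751, Pow(Add(Rational(-236, 9), Mul(Rational(-59, 9), 144)), -1)) = Mul(-54751, Pow(Add(Rational(-236, 9), -944), -1)) = Mul(-54751, Pow(Rational(-8732, 9), -1)) = Mul(-54751, Rational(-9, 8732)) = Rational(492759, 8732)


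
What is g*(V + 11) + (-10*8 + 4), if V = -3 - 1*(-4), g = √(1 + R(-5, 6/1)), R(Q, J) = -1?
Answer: -76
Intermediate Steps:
g = 0 (g = √(1 - 1) = √0 = 0)
V = 1 (V = -3 + 4 = 1)
g*(V + 11) + (-10*8 + 4) = 0*(1 + 11) + (-10*8 + 4) = 0*12 + (-80 + 4) = 0 - 76 = -76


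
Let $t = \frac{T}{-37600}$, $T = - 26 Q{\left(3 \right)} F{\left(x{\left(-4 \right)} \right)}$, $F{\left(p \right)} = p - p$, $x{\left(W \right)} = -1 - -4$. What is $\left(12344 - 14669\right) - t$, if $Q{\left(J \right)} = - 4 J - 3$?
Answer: $-2325$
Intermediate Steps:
$x{\left(W \right)} = 3$ ($x{\left(W \right)} = -1 + 4 = 3$)
$Q{\left(J \right)} = -3 - 4 J$
$F{\left(p \right)} = 0$
$T = 0$ ($T = - 26 \left(-3 - 12\right) 0 = \left(-26\right) \left(-15\right) 0 = 390 \cdot 0 = 0$)
$t = 0$ ($t = \frac{0}{-37600} = 0 \left(- \frac{1}{37600}\right) = 0$)
$\left(12344 - 14669\right) - t = \left(12344 - 14669\right) - 0 = \left(12344 - 14669\right) + 0 = -2325 + 0 = -2325$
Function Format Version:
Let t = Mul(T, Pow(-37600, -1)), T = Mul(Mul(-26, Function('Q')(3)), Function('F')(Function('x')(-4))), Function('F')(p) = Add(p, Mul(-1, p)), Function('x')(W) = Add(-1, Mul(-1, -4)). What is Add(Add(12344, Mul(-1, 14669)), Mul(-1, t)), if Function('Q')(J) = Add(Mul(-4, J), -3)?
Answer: -2325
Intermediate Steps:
Function('x')(W) = 3 (Function('x')(W) = Add(-1, 4) = 3)
Function('Q')(J) = Add(-3, Mul(-4, J))
Function('F')(p) = 0
T = 0 (T = Mul(Mul(-26, Add(-3, Mul(-4, 3))), 0) = Mul(Mul(-26, Add(-3, -12)), 0) = Mul(Mul(-26, -15), 0) = Mul(390, 0) = 0)
t = 0 (t = Mul(0, Pow(-37600, -1)) = Mul(0, Rational(-1, 37600)) = 0)
Add(Add(12344, Mul(-1, 14669)), Mul(-1, t)) = Add(Add(12344, Mul(-1, 14669)), Mul(-1, 0)) = Add(Add(12344, -14669), 0) = Add(-2325, 0) = -2325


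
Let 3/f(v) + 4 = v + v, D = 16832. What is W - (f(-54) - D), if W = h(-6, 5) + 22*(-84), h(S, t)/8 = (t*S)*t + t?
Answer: 1548291/112 ≈ 13824.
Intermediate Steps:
f(v) = 3/(-4 + 2*v) (f(v) = 3/(-4 + (v + v)) = 3/(-4 + 2*v))
h(S, t) = 8*t + 8*S*t² (h(S, t) = 8*((t*S)*t + t) = 8*((S*t)*t + t) = 8*(S*t² + t) = 8*(t + S*t²) = 8*t + 8*S*t²)
W = -3008 (W = 8*5*(1 - 6*5) + 22*(-84) = 8*5*(1 - 30) - 1848 = 8*5*(-29) - 1848 = -1160 - 1848 = -3008)
W - (f(-54) - D) = -3008 - (3/(2*(-2 - 54)) - 1*16832) = -3008 - ((3/2)/(-56) - 16832) = -3008 - ((3/2)*(-1/56) - 16832) = -3008 - (-3/112 - 16832) = -3008 - 1*(-1885187/112) = -3008 + 1885187/112 = 1548291/112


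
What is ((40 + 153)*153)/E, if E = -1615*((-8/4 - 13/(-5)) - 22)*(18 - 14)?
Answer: 1737/8132 ≈ 0.21360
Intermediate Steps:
E = 138244 (E = -1615*((-8*1/4 - 13*(-1/5)) - 22)*4 = -1615*((-2 + 13/5) - 22)*4 = -1615*(3/5 - 22)*4 = -(-34561)*4 = -1615*(-428/5) = 138244)
((40 + 153)*153)/E = ((40 + 153)*153)/138244 = (193*153)*(1/138244) = 29529*(1/138244) = 1737/8132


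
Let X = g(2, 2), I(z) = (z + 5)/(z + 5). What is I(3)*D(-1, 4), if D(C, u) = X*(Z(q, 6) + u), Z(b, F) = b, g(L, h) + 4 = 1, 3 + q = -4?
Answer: 9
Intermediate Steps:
q = -7 (q = -3 - 4 = -7)
g(L, h) = -3 (g(L, h) = -4 + 1 = -3)
I(z) = 1 (I(z) = (5 + z)/(5 + z) = 1)
X = -3
D(C, u) = 21 - 3*u (D(C, u) = -3*(-7 + u) = 21 - 3*u)
I(3)*D(-1, 4) = 1*(21 - 3*4) = 1*(21 - 12) = 1*9 = 9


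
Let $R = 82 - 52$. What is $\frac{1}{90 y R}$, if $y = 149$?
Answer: $\frac{1}{402300} \approx 2.4857 \cdot 10^{-6}$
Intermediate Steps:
$R = 30$
$\frac{1}{90 y R} = \frac{1}{90 \cdot 149 \cdot 30} = \frac{1}{13410 \cdot 30} = \frac{1}{402300}$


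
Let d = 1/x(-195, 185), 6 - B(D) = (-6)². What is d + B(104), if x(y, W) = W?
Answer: -5549/185 ≈ -29.995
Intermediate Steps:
B(D) = -30 (B(D) = 6 - 1*(-6)² = 6 - 1*36 = 6 - 36 = -30)
d = 1/185 ≈ 0.0054054
d + B(104) = 1/185 - 30 = -5549/185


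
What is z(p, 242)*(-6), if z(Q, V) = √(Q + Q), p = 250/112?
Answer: -15*√35/7 ≈ -12.677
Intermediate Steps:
p = 125/56 (p = 250*(1/112) = 125/56 ≈ 2.2321)
z(Q, V) = √2*√Q (z(Q, V) = √(2*Q) = √2*√Q)
z(p, 242)*(-6) = (√2*√(125/56))*(-6) = (√2*(5*√70/28))*(-6) = (5*√35/14)*(-6) = -15*√35/7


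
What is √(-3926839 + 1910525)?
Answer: I*√2016314 ≈ 1420.0*I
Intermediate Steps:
√(-3926839 + 1910525) = √(-2016314) = I*√2016314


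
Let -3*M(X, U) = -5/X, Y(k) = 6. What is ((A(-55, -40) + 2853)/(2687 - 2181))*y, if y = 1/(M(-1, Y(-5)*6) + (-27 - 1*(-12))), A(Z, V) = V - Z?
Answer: -2151/6325 ≈ -0.34008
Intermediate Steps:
M(X, U) = 5/(3*X) (M(X, U) = -(-5)/(3*X) = 5/(3*X))
y = -3/50 (y = 1/((5/3)/(-1) + (-27 - 1*(-12))) = 1/((5/3)*(-1) + (-27 + 12)) = 1/(-5/3 - 15) = 1/(-50/3) = -3/50 ≈ -0.060000)
((A(-55, -40) + 2853)/(2687 - 2181))*y = (((-40 - 1*(-55)) + 2853)/(2687 - 2181))*(-3/50) = (((-40 + 55) + 2853)/506)*(-3/50) = ((15 + 2853)*(1/506))*(-3/50) = (2868*(1/506))*(-3/50) = (1434/253)*(-3/50) = -2151/6325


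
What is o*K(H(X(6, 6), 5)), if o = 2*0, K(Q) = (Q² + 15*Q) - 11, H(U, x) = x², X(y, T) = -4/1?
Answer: 0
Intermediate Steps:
X(y, T) = -4 (X(y, T) = -4*1 = -4)
K(Q) = -11 + Q² + 15*Q
o = 0
o*K(H(X(6, 6), 5)) = 0*(-11 + (5²)² + 15*5²) = 0*(-11 + 25² + 15*25) = 0*(-11 + 625 + 375) = 0*989 = 0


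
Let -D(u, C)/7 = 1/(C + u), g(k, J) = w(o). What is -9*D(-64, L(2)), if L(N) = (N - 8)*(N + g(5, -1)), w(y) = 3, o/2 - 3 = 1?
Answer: -63/94 ≈ -0.67021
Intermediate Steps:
o = 8 (o = 6 + 2*1 = 6 + 2 = 8)
g(k, J) = 3
L(N) = (-8 + N)*(3 + N) (L(N) = (N - 8)*(N + 3) = (-8 + N)*(3 + N))
D(u, C) = -7/(C + u)
-9*D(-64, L(2)) = -(-63)/((-24 + 2**2 - 5*2) - 64) = -(-63)/((-24 + 4 - 10) - 64) = -(-63)/(-30 - 64) = -(-63)/(-94) = -(-63)*(-1)/94 = -9*7/94 = -63/94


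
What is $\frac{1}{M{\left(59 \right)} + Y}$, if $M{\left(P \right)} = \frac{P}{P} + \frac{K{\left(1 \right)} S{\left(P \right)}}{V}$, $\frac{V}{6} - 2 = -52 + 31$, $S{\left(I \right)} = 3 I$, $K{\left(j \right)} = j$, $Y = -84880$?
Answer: $- \frac{38}{3225461} \approx -1.1781 \cdot 10^{-5}$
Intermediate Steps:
$V = -114$ ($V = 12 + 6 \left(-52 + 31\right) = 12 + 6 \left(-21\right) = 12 - 126 = -114$)
$M{\left(P \right)} = 1 - \frac{P}{38}$ ($M{\left(P \right)} = \frac{P}{P} + \frac{1 \cdot 3 P}{-114} = 1 + 3 P \left(- \frac{1}{114}\right) = 1 - \frac{P}{38}$)
$\frac{1}{M{\left(59 \right)} + Y} = \frac{1}{\left(1 - \frac{59}{38}\right) - 84880} = \frac{1}{- \frac{21}{38} - 84880} = \frac{1}{- \frac{3225461}{38}} = - \frac{38}{3225461}$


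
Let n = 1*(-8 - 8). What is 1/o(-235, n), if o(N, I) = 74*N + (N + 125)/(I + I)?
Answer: -16/278185 ≈ -5.7516e-5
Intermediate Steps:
n = -16 (n = 1*(-16) = -16)
o(N, I) = 74*N + (125 + N)/(2*I) (o(N, I) = 74*N + (125 + N)/((2*I)) = 74*N + (125 + N)*(1/(2*I)) = 74*N + (125 + N)/(2*I))
1/o(-235, n) = 1/((½)*(125 - 235 + 148*(-16)*(-235))/(-16)) = 1/((½)*(-1/16)*(125 - 235 + 556480)) = 1/((½)*(-1/16)*556370) = 1/(-278185/16) = -16/278185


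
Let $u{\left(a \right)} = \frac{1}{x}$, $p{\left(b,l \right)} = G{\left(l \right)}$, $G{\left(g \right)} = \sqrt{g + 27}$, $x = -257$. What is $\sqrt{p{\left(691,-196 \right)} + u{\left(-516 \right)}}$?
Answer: $\frac{\sqrt{-257 + 858637 i}}{257} \approx 2.5491 + 2.5499 i$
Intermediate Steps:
$G{\left(g \right)} = \sqrt{27 + g}$
$p{\left(b,l \right)} = \sqrt{27 + l}$
$u{\left(a \right)} = - \frac{1}{257}$ ($u{\left(a \right)} = \frac{1}{-257} = - \frac{1}{257}$)
$\sqrt{p{\left(691,-196 \right)} + u{\left(-516 \right)}} = \sqrt{\sqrt{27 - 196} - \frac{1}{257}} = \sqrt{\sqrt{-169} - \frac{1}{257}} = \sqrt{13 i - \frac{1}{257}} = \sqrt{- \frac{1}{257} + 13 i}$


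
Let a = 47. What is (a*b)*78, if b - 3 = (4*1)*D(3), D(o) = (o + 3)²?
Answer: 538902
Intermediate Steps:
D(o) = (3 + o)²
b = 147 (b = 3 + (4*1)*(3 + 3)² = 3 + 4*6² = 3 + 4*36 = 3 + 144 = 147)
(a*b)*78 = (47*147)*78 = 6909*78 = 538902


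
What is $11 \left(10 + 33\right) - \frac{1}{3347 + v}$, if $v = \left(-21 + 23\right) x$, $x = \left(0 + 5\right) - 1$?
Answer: $\frac{1586914}{3355} \approx 473.0$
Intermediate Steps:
$x = 4$ ($x = 5 - 1 = 4$)
$v = 8$ ($v = \left(-21 + 23\right) 4 = 2 \cdot 4 = 8$)
$11 \left(10 + 33\right) - \frac{1}{3347 + v} = 11 \left(10 + 33\right) - \frac{1}{3347 + 8} = 11 \cdot 43 - \frac{1}{3355} = 473 - \frac{1}{3355} = \frac{1586914}{3355}$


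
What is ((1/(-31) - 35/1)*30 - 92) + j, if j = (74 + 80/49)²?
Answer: 340695284/74431 ≈ 4577.3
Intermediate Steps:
j = 13734436/2401 (j = (74 + 80*(1/49))² = (74 + 80/49)² = (3706/49)² = 13734436/2401 ≈ 5720.3)
((1/(-31) - 35/1)*30 - 92) + j = ((1/(-31) - 35/1)*30 - 92) + 13734436/2401 = ((1*(-1/31) - 35*1)*30 - 92) + 13734436/2401 = ((-1/31 - 35)*30 - 92) + 13734436/2401 = (-1086/31*30 - 92) + 13734436/2401 = (-32580/31 - 92) + 13734436/2401 = -35432/31 + 13734436/2401 = 340695284/74431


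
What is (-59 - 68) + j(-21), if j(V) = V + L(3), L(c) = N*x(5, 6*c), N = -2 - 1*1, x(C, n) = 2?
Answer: -154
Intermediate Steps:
N = -3 (N = -2 - 1 = -3)
L(c) = -6 (L(c) = -3*2 = -6)
j(V) = -6 + V (j(V) = V - 6 = -6 + V)
(-59 - 68) + j(-21) = (-59 - 68) + (-6 - 21) = -127 - 27 = -154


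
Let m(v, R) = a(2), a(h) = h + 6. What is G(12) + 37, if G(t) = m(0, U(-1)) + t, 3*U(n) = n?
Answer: 57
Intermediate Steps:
a(h) = 6 + h
U(n) = n/3
m(v, R) = 8 (m(v, R) = 6 + 2 = 8)
G(t) = 8 + t
G(12) + 37 = (8 + 12) + 37 = 20 + 37 = 57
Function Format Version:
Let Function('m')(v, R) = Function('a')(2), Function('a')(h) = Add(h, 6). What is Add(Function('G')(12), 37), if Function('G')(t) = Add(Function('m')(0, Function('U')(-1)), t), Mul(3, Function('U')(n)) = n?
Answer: 57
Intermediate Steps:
Function('a')(h) = Add(6, h)
Function('U')(n) = Mul(Rational(1, 3), n)
Function('m')(v, R) = 8 (Function('m')(v, R) = Add(6, 2) = 8)
Function('G')(t) = Add(8, t)
Add(Function('G')(12), 37) = Add(Add(8, 12), 37) = Add(20, 37) = 57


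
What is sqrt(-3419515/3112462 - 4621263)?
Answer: I*sqrt(44768124874864699702)/3112462 ≈ 2149.7*I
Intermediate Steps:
sqrt(-3419515/3112462 - 4621263) = sqrt(-14383508899021/3112462) = I*sqrt(44768124874864699702)/3112462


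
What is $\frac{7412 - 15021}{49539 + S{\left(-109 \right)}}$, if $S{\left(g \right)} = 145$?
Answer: $- \frac{7609}{49684} \approx -0.15315$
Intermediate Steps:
$\frac{7412 - 15021}{49539 + S{\left(-109 \right)}} = \frac{7412 - 15021}{49539 + 145} = - \frac{7609}{49684}$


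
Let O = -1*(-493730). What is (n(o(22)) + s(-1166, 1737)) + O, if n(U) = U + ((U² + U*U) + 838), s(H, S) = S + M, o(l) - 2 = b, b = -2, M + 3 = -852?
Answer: 495450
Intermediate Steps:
M = -855 (M = -3 - 852 = -855)
o(l) = 0 (o(l) = 2 - 2 = 0)
s(H, S) = -855 + S (s(H, S) = S - 855 = -855 + S)
O = 493730
n(U) = 838 + U + 2*U² (n(U) = U + ((U² + U²) + 838) = U + (2*U² + 838) = U + (838 + 2*U²) = 838 + U + 2*U²)
(n(o(22)) + s(-1166, 1737)) + O = ((838 + 0 + 2*0²) + (-855 + 1737)) + 493730 = ((838 + 0 + 2*0) + 882) + 493730 = ((838 + 0 + 0) + 882) + 493730 = (838 + 882) + 493730 = 1720 + 493730 = 495450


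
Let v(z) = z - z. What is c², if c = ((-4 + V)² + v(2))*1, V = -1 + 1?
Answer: 256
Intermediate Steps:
V = 0
v(z) = 0
c = 16 (c = ((-4 + 0)² + 0)*1 = ((-4)² + 0)*1 = (16 + 0)*1 = 16*1 = 16)
c² = 16² = 256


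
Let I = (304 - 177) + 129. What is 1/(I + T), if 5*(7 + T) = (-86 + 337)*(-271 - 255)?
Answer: -5/130781 ≈ -3.8232e-5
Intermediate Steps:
T = -132061/5 (T = -7 + ((-86 + 337)*(-271 - 255))/5 = -7 + (251*(-526))/5 = -7 + (⅕)*(-132026) = -7 - 132026/5 = -132061/5 ≈ -26412.)
I = 256 (I = 127 + 129 = 256)
1/(I + T) = 1/(256 - 132061/5) = 1/(-130781/5) = -5/130781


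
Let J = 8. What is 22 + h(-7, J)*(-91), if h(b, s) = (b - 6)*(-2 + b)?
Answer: -10625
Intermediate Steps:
h(b, s) = (-6 + b)*(-2 + b)
22 + h(-7, J)*(-91) = 22 + (12 + (-7)**2 - 8*(-7))*(-91) = 22 + (12 + 49 + 56)*(-91) = 22 + 117*(-91) = 22 - 10647 = -10625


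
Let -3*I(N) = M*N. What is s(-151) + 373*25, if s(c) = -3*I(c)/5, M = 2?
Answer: 46323/5 ≈ 9264.6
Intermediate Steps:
I(N) = -2*N/3
s(c) = 2*c/5 (s(c) = -(-2)*c/5 = (2*c)*(⅕) = 2*c/5)
s(-151) + 373*25 = (⅖)*(-151) + 373*25 = -302/5 + 9325 = 46323/5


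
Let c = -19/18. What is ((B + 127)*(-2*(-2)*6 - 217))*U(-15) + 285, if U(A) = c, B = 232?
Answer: 1321583/18 ≈ 73421.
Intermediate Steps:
c = -19/18 (c = -19*1/18 = -19/18 ≈ -1.0556)
U(A) = -19/18
((B + 127)*(-2*(-2)*6 - 217))*U(-15) + 285 = ((232 + 127)*(-2*(-2)*6 - 217))*(-19/18) + 285 = (359*(4*6 - 217))*(-19/18) + 285 = (359*(24 - 217))*(-19/18) + 285 = (359*(-193))*(-19/18) + 285 = -69287*(-19/18) + 285 = 1316453/18 + 285 = 1321583/18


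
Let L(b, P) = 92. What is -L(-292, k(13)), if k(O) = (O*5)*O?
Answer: -92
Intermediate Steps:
k(O) = 5*O² (k(O) = (5*O)*O = 5*O²)
-L(-292, k(13)) = -1*92 = -92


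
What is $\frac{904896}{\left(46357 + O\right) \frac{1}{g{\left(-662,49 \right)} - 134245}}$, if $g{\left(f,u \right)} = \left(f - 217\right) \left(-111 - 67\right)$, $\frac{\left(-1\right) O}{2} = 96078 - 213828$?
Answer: $\frac{20104074432}{281857} \approx 71327.0$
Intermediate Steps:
$O = 235500$ ($O = - 2 \left(96078 - 213828\right) = \left(-2\right) \left(-117750\right) = 235500$)
$g{\left(f,u \right)} = 38626 - 178 f$ ($g{\left(f,u \right)} = \left(-217 + f\right) \left(-178\right) = 38626 - 178 f$)
$\frac{904896}{\left(46357 + O\right) \frac{1}{g{\left(-662,49 \right)} - 134245}} = \frac{904896}{\left(46357 + 235500\right) \frac{1}{\left(38626 - -117836\right) - 134245}} = \frac{904896}{281857 \frac{1}{\left(38626 + 117836\right) - 134245}} = \frac{904896}{281857 \frac{1}{156462 - 134245}} = \frac{904896}{281857 \cdot \frac{1}{22217}} = \frac{904896}{\frac{281857}{22217}} = 904896 \cdot \frac{22217}{281857} = \frac{20104074432}{281857}$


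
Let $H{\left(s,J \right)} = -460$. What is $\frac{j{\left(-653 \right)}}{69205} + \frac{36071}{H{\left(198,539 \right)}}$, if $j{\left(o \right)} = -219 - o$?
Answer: $- \frac{499218783}{6366860} \approx -78.409$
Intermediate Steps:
$\frac{j{\left(-653 \right)}}{69205} + \frac{36071}{H{\left(198,539 \right)}} = \frac{-219 - -653}{69205} + \frac{36071}{-460} = \left(-219 + 653\right) \frac{1}{69205} + 36071 \left(- \frac{1}{460}\right) = 434 \cdot \frac{1}{69205} - \frac{36071}{460} = \frac{434}{69205} - \frac{36071}{460} = - \frac{499218783}{6366860}$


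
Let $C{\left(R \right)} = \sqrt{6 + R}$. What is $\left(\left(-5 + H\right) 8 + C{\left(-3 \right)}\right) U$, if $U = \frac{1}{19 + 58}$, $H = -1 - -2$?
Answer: $- \frac{32}{77} + \frac{\sqrt{3}}{77} \approx -0.39309$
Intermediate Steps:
$H = 1$ ($H = -1 + 2 = 1$)
$U = \frac{1}{77} \approx 0.012987$
$\left(\left(-5 + H\right) 8 + C{\left(-3 \right)}\right) U = \left(\left(-5 + 1\right) 8 + \sqrt{6 - 3}\right) \frac{1}{77} = \left(\left(-4\right) 8 + \sqrt{3}\right) \frac{1}{77} = \left(-32 + \sqrt{3}\right) \frac{1}{77} = - \frac{32}{77} + \frac{\sqrt{3}}{77}$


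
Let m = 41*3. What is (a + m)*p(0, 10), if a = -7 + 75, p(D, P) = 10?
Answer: 1910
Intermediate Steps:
m = 123
a = 68
(a + m)*p(0, 10) = (68 + 123)*10 = 191*10 = 1910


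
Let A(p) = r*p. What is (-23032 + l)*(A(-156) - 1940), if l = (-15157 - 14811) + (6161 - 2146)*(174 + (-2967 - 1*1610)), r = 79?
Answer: 252915625880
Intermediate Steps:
A(p) = 79*p
l = -17708013 (l = -29968 + 4015*(174 + (-2967 - 1610)) = -29968 + 4015*(174 - 4577) = -29968 + 4015*(-4403) = -29968 - 17678045 = -17708013)
(-23032 + l)*(A(-156) - 1940) = (-23032 - 17708013)*(79*(-156) - 1940) = -17731045*(-12324 - 1940) = -17731045*(-14264) = 252915625880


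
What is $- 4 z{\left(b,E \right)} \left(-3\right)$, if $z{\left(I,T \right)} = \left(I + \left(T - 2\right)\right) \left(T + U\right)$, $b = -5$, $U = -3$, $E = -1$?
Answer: $384$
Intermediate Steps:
$z{\left(I,T \right)} = \left(-3 + T\right) \left(-2 + I + T\right)$ ($z{\left(I,T \right)} = \left(I + \left(T - 2\right)\right) \left(T - 3\right) = \left(I + \left(-2 + T\right)\right) \left(-3 + T\right) = \left(-2 + I + T\right) \left(-3 + T\right) = \left(-3 + T\right) \left(-2 + I + T\right)$)
$- 4 z{\left(b,E \right)} \left(-3\right) = - 4 \left(6 + \left(-1\right)^{2} - -5 - -15 - -5\right) \left(-3\right) = - 4 \left(6 + 1 + 5 + 15 + 5\right) \left(-3\right) = \left(-4\right) 32 \left(-3\right) = \left(-128\right) \left(-3\right) = 384$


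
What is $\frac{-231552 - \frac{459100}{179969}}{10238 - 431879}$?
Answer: $\frac{3788421908}{6898391739} \approx 0.54917$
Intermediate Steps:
$\frac{-231552 - \frac{459100}{179969}}{10238 - 431879} = \frac{-231552 - \frac{459100}{179969}}{-421641} = \left(-231552 - \frac{459100}{179969}\right) \left(- \frac{1}{421641}\right) = \left(- \frac{41672640988}{179969}\right) \left(- \frac{1}{421641}\right) = \frac{3788421908}{6898391739}$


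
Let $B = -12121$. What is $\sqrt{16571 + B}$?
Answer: $5 \sqrt{178} \approx 66.708$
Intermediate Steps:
$\sqrt{16571 + B} = \sqrt{16571 - 12121} = \sqrt{4450} = 5 \sqrt{178}$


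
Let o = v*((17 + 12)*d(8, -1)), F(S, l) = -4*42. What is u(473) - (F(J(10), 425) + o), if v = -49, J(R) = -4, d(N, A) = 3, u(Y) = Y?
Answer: 4904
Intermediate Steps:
F(S, l) = -168
o = -4263 (o = -49*(17 + 12)*3 = -1421*3 = -49*87 = -4263)
u(473) - (F(J(10), 425) + o) = 473 - (-168 - 4263) = 473 - 1*(-4431) = 473 + 4431 = 4904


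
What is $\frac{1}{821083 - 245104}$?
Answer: $\frac{1}{575979} \approx 1.7362 \cdot 10^{-6}$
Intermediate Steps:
$\frac{1}{821083 - 245104} = \frac{1}{575979}$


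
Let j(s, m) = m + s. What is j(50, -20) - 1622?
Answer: -1592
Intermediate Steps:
j(50, -20) - 1622 = (-20 + 50) - 1622 = 30 - 1622 = -1592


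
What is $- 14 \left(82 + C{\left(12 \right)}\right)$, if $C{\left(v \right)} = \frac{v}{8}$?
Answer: $-1169$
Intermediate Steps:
$C{\left(v \right)} = \frac{v}{8}$ ($C{\left(v \right)} = v \frac{1}{8} = \frac{v}{8}$)
$- 14 \left(82 + C{\left(12 \right)}\right) = - 14 \left(82 + \frac{1}{8} \cdot 12\right) = - 14 \left(82 + \frac{3}{2}\right) = \left(-14\right) \frac{167}{2} = -1169$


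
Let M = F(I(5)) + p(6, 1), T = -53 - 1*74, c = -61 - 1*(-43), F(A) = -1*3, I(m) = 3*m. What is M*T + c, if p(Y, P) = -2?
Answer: 617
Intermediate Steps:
F(A) = -3
c = -18 (c = -61 + 43 = -18)
T = -127 (T = -53 - 74 = -127)
M = -5 (M = -3 - 2 = -5)
M*T + c = -5*(-127) - 18 = 635 - 18 = 617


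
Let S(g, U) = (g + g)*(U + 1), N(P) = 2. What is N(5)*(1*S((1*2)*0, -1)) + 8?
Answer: 8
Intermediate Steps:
S(g, U) = 2*g*(1 + U) (S(g, U) = (2*g)*(1 + U) = 2*g*(1 + U))
N(5)*(1*S((1*2)*0, -1)) + 8 = 2*(1*(2*((1*2)*0)*(1 - 1))) + 8 = 2*(1*(2*(2*0)*0)) + 8 = 2*(1*(2*0*0)) + 8 = 2*(1*0) + 8 = 2*0 + 8 = 0 + 8 = 8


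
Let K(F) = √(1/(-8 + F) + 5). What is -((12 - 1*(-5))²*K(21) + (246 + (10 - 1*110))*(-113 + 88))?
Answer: 3650 - 289*√858/13 ≈ 2998.8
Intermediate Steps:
K(F) = √(5 + 1/(-8 + F))
-((12 - 1*(-5))²*K(21) + (246 + (10 - 1*110))*(-113 + 88)) = -((12 - 1*(-5))²*√((-39 + 5*21)/(-8 + 21)) + (246 + (10 - 1*110))*(-113 + 88)) = -((12 + 5)²*√((-39 + 105)/13) + (246 + (10 - 110))*(-25)) = -(17²*√((1/13)*66) + (246 - 100)*(-25)) = -(289*√(66/13) + 146*(-25)) = -(289*(√858/13) - 3650) = -(289*√858/13 - 3650) = -(-3650 + 289*√858/13) = 3650 - 289*√858/13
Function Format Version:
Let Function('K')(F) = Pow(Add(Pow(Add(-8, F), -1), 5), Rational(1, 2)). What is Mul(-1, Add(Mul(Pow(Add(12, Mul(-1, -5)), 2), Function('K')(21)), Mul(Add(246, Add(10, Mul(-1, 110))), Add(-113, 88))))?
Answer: Add(3650, Mul(Rational(-289, 13), Pow(858, Rational(1, 2)))) ≈ 2998.8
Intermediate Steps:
Function('K')(F) = Pow(Add(5, Pow(Add(-8, F), -1)), Rational(1, 2))
Mul(-1, Add(Mul(Pow(Add(12, Mul(-1, -5)), 2), Function('K')(21)), Mul(Add(246, Add(10, Mul(-1, 110))), Add(-113, 88)))) = Mul(-1, Add(Mul(Pow(Add(12, Mul(-1, -5)), 2), Pow(Mul(Pow(Add(-8, 21), -1), Add(-39, Mul(5, 21))), Rational(1, 2))), Mul(Add(246, Add(10, Mul(-1, 110))), Add(-113, 88)))) = Mul(-1, Add(Mul(Pow(Add(12, 5), 2), Pow(Mul(Pow(13, -1), Add(-39, 105)), Rational(1, 2))), Mul(Add(246, Add(10, -110)), -25))) = Mul(-1, Add(Mul(Pow(17, 2), Pow(Mul(Rational(1, 13), 66), Rational(1, 2))), Mul(Add(246, -100), -25))) = Mul(-1, Add(Mul(289, Pow(Rational(66, 13), Rational(1, 2))), Mul(146, -25))) = Mul(-1, Add(Mul(289, Mul(Rational(1, 13), Pow(858, Rational(1, 2)))), -3650)) = Mul(-1, Add(Mul(Rational(289, 13), Pow(858, Rational(1, 2))), -3650)) = Mul(-1, Add(-3650, Mul(Rational(289, 13), Pow(858, Rational(1, 2))))) = Add(3650, Mul(Rational(-289, 13), Pow(858, Rational(1, 2))))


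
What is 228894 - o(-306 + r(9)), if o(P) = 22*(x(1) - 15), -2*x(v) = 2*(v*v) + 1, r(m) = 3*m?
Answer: 229257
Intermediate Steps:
x(v) = -1/2 - v**2 (x(v) = -(2*(v*v) + 1)/2 = -(2*v**2 + 1)/2 = -(1 + 2*v**2)/2 = -1/2 - v**2)
o(P) = -363 (o(P) = 22*((-1/2 - 1*1**2) - 15) = 22*((-1/2 - 1*1) - 15) = 22*((-1/2 - 1) - 15) = 22*(-3/2 - 15) = 22*(-33/2) = -363)
228894 - o(-306 + r(9)) = 228894 - 1*(-363) = 228894 + 363 = 229257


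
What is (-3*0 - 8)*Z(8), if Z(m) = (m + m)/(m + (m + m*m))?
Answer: -8/5 ≈ -1.6000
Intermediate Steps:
Z(m) = 2*m/(m² + 2*m) (Z(m) = (2*m)/(m + (m + m²)) = (2*m)/(m² + 2*m) = 2*m/(m² + 2*m))
(-3*0 - 8)*Z(8) = (-3*0 - 8)*(2/(2 + 8)) = (0 - 8)*(2/10) = -16/10 = -8*⅕ = -8/5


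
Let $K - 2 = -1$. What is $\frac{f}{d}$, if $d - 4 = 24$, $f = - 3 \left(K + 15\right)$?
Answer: $- \frac{12}{7} \approx -1.7143$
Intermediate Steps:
$K = 1$ ($K = 2 - 1 = 1$)
$f = -48$ ($f = - 3 \left(1 + 15\right) = \left(-3\right) 16 = -48$)
$d = 28$ ($d = 4 + 24 = 28$)
$\frac{f}{d} = - \frac{48}{28} = \left(-48\right) \frac{1}{28} = - \frac{12}{7}$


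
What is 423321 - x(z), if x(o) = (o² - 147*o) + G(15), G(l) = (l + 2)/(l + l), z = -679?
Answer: -4126007/30 ≈ -1.3753e+5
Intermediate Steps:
G(l) = (2 + l)/(2*l) (G(l) = (2 + l)/((2*l)) = (2 + l)*(1/(2*l)) = (2 + l)/(2*l))
x(o) = 17/30 + o² - 147*o (x(o) = (o² - 147*o) + (½)*(2 + 15)/15 = (o² - 147*o) + (½)*(1/15)*17 = (o² - 147*o) + 17/30 = 17/30 + o² - 147*o)
423321 - x(z) = 423321 - (17/30 + (-679)² - 147*(-679)) = 423321 - (17/30 + 461041 + 99813) = 423321 - 1*16825637/30 = 423321 - 16825637/30 = -4126007/30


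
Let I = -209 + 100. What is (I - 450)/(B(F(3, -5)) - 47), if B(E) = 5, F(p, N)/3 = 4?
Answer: 559/42 ≈ 13.310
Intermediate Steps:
F(p, N) = 12 (F(p, N) = 3*4 = 12)
I = -109
(I - 450)/(B(F(3, -5)) - 47) = (-109 - 450)/(5 - 47) = -559/(-42) = -559*(-1/42) = 559/42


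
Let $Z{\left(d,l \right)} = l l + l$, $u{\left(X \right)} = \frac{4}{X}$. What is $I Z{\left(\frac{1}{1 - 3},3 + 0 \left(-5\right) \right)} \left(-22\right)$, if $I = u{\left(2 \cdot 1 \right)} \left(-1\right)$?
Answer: $528$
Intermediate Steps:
$Z{\left(d,l \right)} = l + l^{2}$ ($Z{\left(d,l \right)} = l^{2} + l = l + l^{2}$)
$I = -2$ ($I = \frac{4}{2 \cdot 1} \left(-1\right) = \frac{4}{2} \left(-1\right) = 4 \cdot \frac{1}{2} \left(-1\right) = 2 \left(-1\right) = -2$)
$I Z{\left(\frac{1}{1 - 3},3 + 0 \left(-5\right) \right)} \left(-22\right) = - 2 \left(3 + 0 \left(-5\right)\right) \left(1 + \left(3 + 0 \left(-5\right)\right)\right) \left(-22\right) = - 2 \left(3 + 0\right) \left(1 + \left(3 + 0\right)\right) \left(-22\right) = - 2 \cdot 3 \left(1 + 3\right) \left(-22\right) = - 2 \cdot 3 \cdot 4 \left(-22\right) = \left(-2\right) 12 \left(-22\right) = \left(-24\right) \left(-22\right) = 528$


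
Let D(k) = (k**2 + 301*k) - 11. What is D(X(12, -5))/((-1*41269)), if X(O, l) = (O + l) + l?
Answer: -595/41269 ≈ -0.014418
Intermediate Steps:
X(O, l) = O + 2*l
D(k) = -11 + k**2 + 301*k
D(X(12, -5))/((-1*41269)) = (-11 + (12 + 2*(-5))**2 + 301*(12 + 2*(-5)))/((-1*41269)) = (-11 + (12 - 10)**2 + 301*(12 - 10))/(-41269) = (-11 + 2**2 + 301*2)*(-1/41269) = (-11 + 4 + 602)*(-1/41269) = 595*(-1/41269) = -595/41269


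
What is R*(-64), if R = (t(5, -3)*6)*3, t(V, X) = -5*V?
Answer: 28800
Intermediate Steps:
R = -450 (R = (-5*5*6)*3 = -25*6*3 = -150*3 = -450)
R*(-64) = -450*(-64) = 28800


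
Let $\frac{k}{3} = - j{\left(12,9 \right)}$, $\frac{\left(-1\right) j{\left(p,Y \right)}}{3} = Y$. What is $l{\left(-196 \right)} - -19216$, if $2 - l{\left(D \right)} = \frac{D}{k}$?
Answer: $\frac{1556854}{81} \approx 19220.0$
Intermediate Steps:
$j{\left(p,Y \right)} = - 3 Y$
$k = 81$ ($k = 3 \left(- \left(-3\right) 9\right) = 3 \left(\left(-1\right) \left(-27\right)\right) = 3 \cdot 27 = 81$)
$l{\left(D \right)} = 2 - \frac{D}{81}$
$l{\left(-196 \right)} - -19216 = \left(2 - - \frac{196}{81}\right) - -19216 = \left(2 + \frac{196}{81}\right) + 19216 = \frac{358}{81} + 19216 = \frac{1556854}{81}$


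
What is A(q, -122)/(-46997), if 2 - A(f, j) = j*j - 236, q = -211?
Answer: 14646/46997 ≈ 0.31164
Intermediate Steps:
A(f, j) = 238 - j² (A(f, j) = 2 - (j*j - 236) = 2 - (j² - 236) = 2 - (-236 + j²) = 2 + (236 - j²) = 238 - j²)
A(q, -122)/(-46997) = (238 - 1*(-122)²)/(-46997) = (238 - 1*14884)*(-1/46997) = (238 - 14884)*(-1/46997) = -14646*(-1/46997) = 14646/46997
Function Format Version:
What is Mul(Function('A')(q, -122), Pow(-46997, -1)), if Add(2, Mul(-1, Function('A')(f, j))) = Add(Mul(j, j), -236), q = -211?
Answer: Rational(14646, 46997) ≈ 0.31164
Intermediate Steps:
Function('A')(f, j) = Add(238, Mul(-1, Pow(j, 2))) (Function('A')(f, j) = Add(2, Mul(-1, Add(Mul(j, j), -236))) = Add(2, Mul(-1, Add(Pow(j, 2), -236))) = Add(2, Mul(-1, Add(-236, Pow(j, 2)))) = Add(2, Add(236, Mul(-1, Pow(j, 2)))) = Add(238, Mul(-1, Pow(j, 2))))
Mul(Function('A')(q, -122), Pow(-46997, -1)) = Mul(Add(238, Mul(-1, Pow(-122, 2))), Pow(-46997, -1)) = Mul(Add(238, Mul(-1, 14884)), Rational(-1, 46997)) = Mul(Add(238, -14884), Rational(-1, 46997)) = Mul(-14646, Rational(-1, 46997)) = Rational(14646, 46997)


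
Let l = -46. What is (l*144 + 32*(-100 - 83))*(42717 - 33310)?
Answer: -117399360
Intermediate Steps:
(l*144 + 32*(-100 - 83))*(42717 - 33310) = (-46*144 + 32*(-100 - 83))*(42717 - 33310) = (-6624 + 32*(-183))*9407 = (-6624 - 5856)*9407 = -12480*9407 = -117399360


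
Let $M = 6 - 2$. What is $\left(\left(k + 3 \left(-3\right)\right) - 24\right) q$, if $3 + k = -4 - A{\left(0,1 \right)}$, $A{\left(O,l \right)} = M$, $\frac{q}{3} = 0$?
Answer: $0$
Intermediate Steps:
$q = 0$ ($q = 3 \cdot 0 = 0$)
$M = 4$ ($M = 6 - 2 = 4$)
$A{\left(O,l \right)} = 4$
$k = -11$ ($k = -3 - 8 = -11$)
$\left(\left(k + 3 \left(-3\right)\right) - 24\right) q = \left(\left(-11 + 3 \left(-3\right)\right) - 24\right) 0 = \left(\left(-11 - 9\right) - 24\right) 0 = \left(-20 - 24\right) 0 = \left(-44\right) 0 = 0$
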